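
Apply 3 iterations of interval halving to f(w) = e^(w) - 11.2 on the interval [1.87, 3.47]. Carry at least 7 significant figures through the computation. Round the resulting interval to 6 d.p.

[2.270000, 2.470000]

f(1.870000) = -4.711704, f(3.470000) = 20.936742 (opposite signs)
step 1: m = 2.670000, f(m) = 3.239969 > 0 → root in [1.870000, 2.670000]
step 2: m = 2.270000, f(m) = -1.520599 < 0 → root in [2.270000, 2.670000]
step 3: m = 2.470000, f(m) = 0.622447 > 0 → root in [2.270000, 2.470000]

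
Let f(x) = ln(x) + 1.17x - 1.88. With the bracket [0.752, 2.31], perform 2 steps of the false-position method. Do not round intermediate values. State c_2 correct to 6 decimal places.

1.359007

f(0.752000) = -1.285179, f(2.310000) = 1.659948
step 1: c = 1.431872, f(c) = 0.154273 > 0 → new bracket [0.752000, 1.431872]
step 2: c = 1.359007, f(c) = 0.016792 > 0 → new bracket [0.752000, 1.359007]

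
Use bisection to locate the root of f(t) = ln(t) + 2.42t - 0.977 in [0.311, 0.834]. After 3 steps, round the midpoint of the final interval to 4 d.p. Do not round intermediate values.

0.6052

f(0.311000) = -1.392342, f(0.834000) = 0.859758 (opposite signs)
step 1: m = 0.572500, f(m) = -0.149293 < 0 → root in [0.572500, 0.834000]
step 2: m = 0.703250, f(m) = 0.372822 > 0 → root in [0.572500, 0.703250]
step 3: m = 0.637875, f(m) = 0.117045 > 0 → root in [0.572500, 0.637875]
Midpoint of [0.572500, 0.637875] = 0.605187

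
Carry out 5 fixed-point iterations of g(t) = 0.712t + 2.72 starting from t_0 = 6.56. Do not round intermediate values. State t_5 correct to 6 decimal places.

8.916653

t_1 = g(6.560000) = 7.390720
t_2 = g(7.390720) = 7.982193
t_3 = g(7.982193) = 8.403321
t_4 = g(8.403321) = 8.703165
t_5 = g(8.703165) = 8.916653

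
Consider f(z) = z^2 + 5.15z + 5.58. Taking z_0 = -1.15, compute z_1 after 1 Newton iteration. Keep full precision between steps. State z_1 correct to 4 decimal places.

f'(z) = 2z + 5.15
z_0 = -1.150000: f = 0.980000, f' = 2.850000 → z_1 = -1.150000 - (0.980000)/(2.850000) = -1.493860

-1.4939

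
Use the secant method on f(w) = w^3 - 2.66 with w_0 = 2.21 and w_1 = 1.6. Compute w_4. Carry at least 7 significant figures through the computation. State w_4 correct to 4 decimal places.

1.3862

Secant update: w_(k+1) = w_k − f(w_k)·(w_k − w_(k-1))/(f(w_k) − f(w_(k-1))).
f(w_0) = 8.133861, f(w_1) = 1.436000
w_2 = 1.600000 - (1.436000)·(1.600000 - 2.210000)/(1.436000 - (8.133861)) = 1.469218; f(w_2) = 0.511456
w_3 = 1.469218 - (0.511456)·(1.469218 - 1.600000)/(0.511456 - (1.436000)) = 1.396870; f(w_3) = 0.065634
w_4 = 1.396870 - (0.065634)·(1.396870 - 1.469218)/(0.065634 - (0.511456)) = 1.386218; f(w_4) = 0.003759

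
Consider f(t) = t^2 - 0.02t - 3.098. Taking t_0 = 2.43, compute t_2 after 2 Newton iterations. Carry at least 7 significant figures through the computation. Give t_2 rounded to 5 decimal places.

1.77233

f'(t) = 2t - 0.02
t_0 = 2.430000: f = 2.758300, f' = 4.840000 → t_1 = 2.430000 - (2.758300)/(4.840000) = 1.860103
t_1 = 1.860103: f = 0.324782, f' = 3.700207 → t_2 = 1.860103 - (0.324782)/(3.700207) = 1.772329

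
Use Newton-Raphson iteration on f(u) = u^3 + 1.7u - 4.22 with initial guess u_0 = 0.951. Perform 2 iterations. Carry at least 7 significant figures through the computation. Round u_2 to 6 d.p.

f'(u) = 3u^2 + 1.7
u_0 = 0.951000: f = -1.743215, f' = 4.413203 → u_1 = 0.951000 - (-1.743215)/(4.413203) = 1.346000
u_1 = 1.346000: f = 0.506769, f' = 7.135147 → u_2 = 1.346000 - (0.506769)/(7.135147) = 1.274976

1.274976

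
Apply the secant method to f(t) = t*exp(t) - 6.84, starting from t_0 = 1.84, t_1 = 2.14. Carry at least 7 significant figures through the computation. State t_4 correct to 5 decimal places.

f(t_0) = 4.745630, f(t_1) = 11.348797
t_2 = 2.140000 - (11.348797)·(2.140000 - 1.840000)/(11.348797 - (4.745630)) = 1.624393; f(t_2) = 1.404342
t_3 = 1.624393 - (1.404342)·(1.624393 - 2.140000)/(1.404342 - (11.348797)) = 1.551580; f(t_3) = 0.481778
t_4 = 1.551580 - (0.481778)·(1.551580 - 1.624393)/(0.481778 - (1.404342)) = 1.513555; f(t_4) = 0.035860

1.51356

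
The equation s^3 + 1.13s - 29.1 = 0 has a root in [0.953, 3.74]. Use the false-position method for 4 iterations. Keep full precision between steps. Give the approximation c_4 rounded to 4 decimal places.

False-position update: c = (a·f(b) − b·f(a))/(f(b) − f(a)); replace the endpoint whose sign matches f(c).
f(0.953000) = -27.157587, f(3.740000) = 27.439824
step 1: c = 2.339296, f(c) = -13.655245 < 0 → new bracket [2.339296, 3.740000]
step 2: c = 2.804728, f(c) = -3.867262 < 0 → new bracket [2.804728, 3.740000]
step 3: c = 2.920259, f(c) = -0.896387 < 0 → new bracket [2.920259, 3.740000]
step 4: c = 2.946191, f(c) = -0.197747 < 0 → new bracket [2.946191, 3.740000]

2.9462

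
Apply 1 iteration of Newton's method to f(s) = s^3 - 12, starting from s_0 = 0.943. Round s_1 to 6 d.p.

5.126844

Newton update: s ← s − f(s)/f'(s).
f'(s) = 3s^2
s_0 = 0.943000: f = -11.161438, f' = 2.667747 → s_1 = 0.943000 - (-11.161438)/(2.667747) = 5.126844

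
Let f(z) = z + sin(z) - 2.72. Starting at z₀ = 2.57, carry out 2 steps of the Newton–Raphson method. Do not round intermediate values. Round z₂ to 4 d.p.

Newton update: z ← z − f(z)/f'(z).
f'(z) = 1 + cos(z)
z_0 = 2.570000: f = 0.390972, f' = 0.158960 → z_1 = 2.570000 - (0.390972)/(0.158960) = 0.110429
z_1 = 0.110429: f = -2.499366, f' = 1.993909 → z_2 = 0.110429 - (-2.499366)/(1.993909) = 1.363930

1.3639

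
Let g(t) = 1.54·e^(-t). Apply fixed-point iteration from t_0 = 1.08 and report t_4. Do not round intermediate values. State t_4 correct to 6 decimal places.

t_1 = g(1.080000) = 0.522977
t_2 = g(0.522977) = 0.912840
t_3 = g(0.912840) = 0.618129
t_4 = g(0.618129) = 0.829986

0.829986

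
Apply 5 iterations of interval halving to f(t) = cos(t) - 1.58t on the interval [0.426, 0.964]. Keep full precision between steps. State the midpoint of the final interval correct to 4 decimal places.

0.5353

f(0.426000) = 0.237546, f(0.964000) = -0.952881 (opposite signs)
step 1: m = 0.695000, f(m) = -0.330046 < 0 → root in [0.426000, 0.695000]
step 2: m = 0.560500, f(m) = -0.038601 < 0 → root in [0.426000, 0.560500]
step 3: m = 0.493250, f(m) = 0.101464 > 0 → root in [0.493250, 0.560500]
step 4: m = 0.526875, f(m) = 0.031920 > 0 → root in [0.526875, 0.560500]
step 5: m = 0.543687, f(m) = -0.003219 < 0 → root in [0.526875, 0.543687]
Midpoint of [0.526875, 0.543687] = 0.535281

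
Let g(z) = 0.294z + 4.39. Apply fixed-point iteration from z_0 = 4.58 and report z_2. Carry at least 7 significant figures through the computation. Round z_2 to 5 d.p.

6.07654

z_1 = g(4.580000) = 5.736520
z_2 = g(5.736520) = 6.076537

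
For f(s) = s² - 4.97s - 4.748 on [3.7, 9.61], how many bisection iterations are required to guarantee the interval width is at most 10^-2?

Initial width b − a = 9.61 − 3.7 = 5.910000.
After n steps the width is (b−a)/2^n; need (b−a)/2^n ≤ 10^-2.
So n ≥ log₂(5.910000/10^-2) = log₂(591.0000) ≈ 9.2070.
Hence n = 10.

10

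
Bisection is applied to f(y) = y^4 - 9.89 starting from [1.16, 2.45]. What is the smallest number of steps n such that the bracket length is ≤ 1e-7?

Initial width b − a = 2.45 − 1.16 = 1.290000.
After n steps the width is (b−a)/2^n; need (b−a)/2^n ≤ 1e-7.
So n ≥ log₂(1.290000/1e-7) = log₂(12900000.0000) ≈ 23.6209.
Hence n = 24.

24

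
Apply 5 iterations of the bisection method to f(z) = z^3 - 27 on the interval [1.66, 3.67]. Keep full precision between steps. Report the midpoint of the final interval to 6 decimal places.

f(1.660000) = -22.425704, f(3.670000) = 22.430863 (opposite signs)
step 1: m = 2.665000, f(m) = -8.072570 < 0 → root in [2.665000, 3.670000]
step 2: m = 3.167500, f(m) = 4.779706 > 0 → root in [2.665000, 3.167500]
step 3: m = 2.916250, f(m) = -2.198711 < 0 → root in [2.916250, 3.167500]
step 4: m = 3.041875, f(m) = 1.146480 > 0 → root in [2.916250, 3.041875]
step 5: m = 2.979062, f(m) = -0.561376 < 0 → root in [2.979062, 3.041875]
Midpoint of [2.979062, 3.041875] = 3.010469

3.010469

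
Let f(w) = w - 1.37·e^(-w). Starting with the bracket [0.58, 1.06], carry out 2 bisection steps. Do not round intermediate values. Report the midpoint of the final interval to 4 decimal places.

0.6400

f(0.580000) = -0.187061, f(1.060000) = 0.585356 (opposite signs)
step 1: m = 0.820000, f(m) = 0.216609 > 0 → root in [0.580000, 0.820000]
step 2: m = 0.700000, f(m) = 0.019678 > 0 → root in [0.580000, 0.700000]
Midpoint of [0.580000, 0.700000] = 0.640000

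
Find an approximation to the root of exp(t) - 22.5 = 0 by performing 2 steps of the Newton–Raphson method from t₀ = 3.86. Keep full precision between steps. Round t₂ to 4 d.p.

3.1361

Newton update: t ← t − f(t)/f'(t).
f'(t) = exp(t)
t_0 = 3.860000: f = 24.965351, f' = 47.465351 → t_1 = 3.860000 - (24.965351)/(47.465351) = 3.334030
t_1 = 3.334030: f = 5.551160, f' = 28.051160 → t_2 = 3.334030 - (5.551160)/(28.051160) = 3.136136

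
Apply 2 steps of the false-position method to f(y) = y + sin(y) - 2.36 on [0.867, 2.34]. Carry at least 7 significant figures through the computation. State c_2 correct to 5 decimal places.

False-position update: c = (a·f(b) − b·f(a))/(f(b) − f(a)); replace the endpoint whose sign matches f(c).
f(0.867000) = -0.730609, f(2.340000) = 0.698465
step 1: c = 1.620066, f(c) = 0.258853 > 0 → new bracket [0.867000, 1.620066]
step 2: c = 1.423057, f(c) = 0.052163 > 0 → new bracket [0.867000, 1.423057]

1.42306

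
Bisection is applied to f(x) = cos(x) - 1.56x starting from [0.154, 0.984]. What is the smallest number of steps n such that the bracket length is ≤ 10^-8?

27

Initial width b − a = 0.984 − 0.154 = 0.830000.
After n steps the width is (b−a)/2^n; need (b−a)/2^n ≤ 10^-8.
So n ≥ log₂(0.830000/10^-8) = log₂(83000000.0000) ≈ 26.3066.
Hence n = 27.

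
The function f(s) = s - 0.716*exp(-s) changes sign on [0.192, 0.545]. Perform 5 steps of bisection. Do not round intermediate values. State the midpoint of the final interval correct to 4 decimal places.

f(0.192000) = -0.398920, f(0.545000) = 0.129833 (opposite signs)
step 1: m = 0.368500, f(m) = -0.126808 < 0 → root in [0.368500, 0.545000]
step 2: m = 0.456750, f(m) = 0.003280 > 0 → root in [0.368500, 0.456750]
step 3: m = 0.412625, f(m) = -0.061303 < 0 → root in [0.412625, 0.456750]
step 4: m = 0.434688, f(m) = -0.028899 < 0 → root in [0.434688, 0.456750]
step 5: m = 0.445719, f(m) = -0.012782 < 0 → root in [0.445719, 0.456750]
Midpoint of [0.445719, 0.456750] = 0.451234

0.4512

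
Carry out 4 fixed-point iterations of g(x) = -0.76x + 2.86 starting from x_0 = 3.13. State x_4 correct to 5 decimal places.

x_1 = g(3.130000) = 0.481200
x_2 = g(0.481200) = 2.494288
x_3 = g(2.494288) = 0.964341
x_4 = g(0.964341) = 2.127101

2.12710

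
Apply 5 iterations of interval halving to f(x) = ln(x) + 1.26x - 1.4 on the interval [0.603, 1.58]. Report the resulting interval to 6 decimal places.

f(0.603000) = -1.146058, f(1.580000) = 1.048225 (opposite signs)
step 1: m = 1.091500, f(m) = 0.062843 > 0 → root in [0.603000, 1.091500]
step 2: m = 0.847250, f(m) = -0.498224 < 0 → root in [0.847250, 1.091500]
step 3: m = 0.969375, f(m) = -0.209691 < 0 → root in [0.969375, 1.091500]
step 4: m = 1.030437, f(m) = -0.071665 < 0 → root in [1.030437, 1.091500]
step 5: m = 1.060969, f(m) = -0.003997 < 0 → root in [1.060969, 1.091500]

[1.060969, 1.091500]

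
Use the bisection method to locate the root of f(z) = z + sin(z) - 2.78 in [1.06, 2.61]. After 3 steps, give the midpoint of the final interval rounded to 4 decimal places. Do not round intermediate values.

f(1.060000) = -0.847645, f(2.610000) = 0.336907 (opposite signs)
step 1: m = 1.835000, f(m) = 0.020301 > 0 → root in [1.060000, 1.835000]
step 2: m = 1.447500, f(m) = -0.340091 < 0 → root in [1.447500, 1.835000]
step 3: m = 1.641250, f(m) = -0.141231 < 0 → root in [1.641250, 1.835000]
Midpoint of [1.641250, 1.835000] = 1.738125

1.7381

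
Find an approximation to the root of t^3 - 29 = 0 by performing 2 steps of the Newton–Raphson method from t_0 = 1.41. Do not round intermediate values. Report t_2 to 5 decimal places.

Newton update: t ← t − f(t)/f'(t).
f'(t) = 3t^2
t_0 = 1.410000: f = -26.196779, f' = 5.964300 → t_1 = 1.410000 - (-26.196779)/(5.964300) = 5.802264
t_1 = 5.802264: f = 166.340552, f' = 100.998796 → t_2 = 5.802264 - (166.340552)/(100.998796) = 4.155308

4.15531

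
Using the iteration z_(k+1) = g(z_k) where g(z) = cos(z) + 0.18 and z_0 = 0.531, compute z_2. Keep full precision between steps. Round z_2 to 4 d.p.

z_1 = g(0.531000) = 1.042301
z_2 = g(1.042301) = 0.684234

0.6842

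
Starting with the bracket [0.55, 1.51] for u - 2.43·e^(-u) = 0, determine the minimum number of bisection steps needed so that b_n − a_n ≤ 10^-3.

10

Initial width b − a = 1.51 − 0.55 = 0.960000.
After n steps the width is (b−a)/2^n; need (b−a)/2^n ≤ 10^-3.
So n ≥ log₂(0.960000/10^-3) = log₂(960.0000) ≈ 9.9069.
Hence n = 10.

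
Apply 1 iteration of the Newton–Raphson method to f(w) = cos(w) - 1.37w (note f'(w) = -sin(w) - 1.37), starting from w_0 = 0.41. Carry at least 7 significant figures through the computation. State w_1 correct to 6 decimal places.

0.610961

Newton update: w ← w − f(w)/f'(w).
w_0 = 0.410000: f = 0.355421, f' = -1.768609 → w_1 = 0.410000 - (0.355421)/(-1.768609) = 0.610961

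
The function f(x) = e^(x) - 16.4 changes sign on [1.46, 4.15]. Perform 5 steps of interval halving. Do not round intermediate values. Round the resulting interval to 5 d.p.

[2.72094, 2.80500]

f(1.460000) = -12.094040, f(4.150000) = 47.034000 (opposite signs)
step 1: m = 2.805000, f(m) = 0.127076 > 0 → root in [1.460000, 2.805000]
step 2: m = 2.132500, f(m) = -7.964070 < 0 → root in [2.132500, 2.805000]
step 3: m = 2.468750, f(m) = -4.592322 < 0 → root in [2.468750, 2.805000]
step 4: m = 2.636875, f(m) = -2.430519 < 0 → root in [2.636875, 2.805000]
step 5: m = 2.720937, f(m) = -1.205440 < 0 → root in [2.720937, 2.805000]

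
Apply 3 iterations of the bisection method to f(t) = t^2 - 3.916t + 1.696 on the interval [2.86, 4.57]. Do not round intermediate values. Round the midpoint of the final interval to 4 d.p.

f(2.860000) = -1.324160, f(4.570000) = 4.684780 (opposite signs)
step 1: m = 3.715000, f(m) = 0.949285 > 0 → root in [2.860000, 3.715000]
step 2: m = 3.287500, f(m) = -0.370194 < 0 → root in [3.287500, 3.715000]
step 3: m = 3.501250, f(m) = 0.243857 > 0 → root in [3.287500, 3.501250]
Midpoint of [3.287500, 3.501250] = 3.394375

3.3944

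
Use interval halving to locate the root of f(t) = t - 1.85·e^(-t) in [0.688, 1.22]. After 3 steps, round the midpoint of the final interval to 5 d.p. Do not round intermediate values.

0.78775

f(0.688000) = -0.241773, f(1.220000) = 0.673824 (opposite signs)
step 1: m = 0.954000, f(m) = 0.241385 > 0 → root in [0.688000, 0.954000]
step 2: m = 0.821000, f(m) = 0.007016 > 0 → root in [0.688000, 0.821000]
step 3: m = 0.754500, f(m) = -0.115455 < 0 → root in [0.754500, 0.821000]
Midpoint of [0.754500, 0.821000] = 0.787750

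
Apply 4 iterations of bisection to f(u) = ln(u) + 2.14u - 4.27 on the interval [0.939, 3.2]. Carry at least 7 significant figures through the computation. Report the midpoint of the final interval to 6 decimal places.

f(0.939000) = -2.323480, f(3.200000) = 3.741151 (opposite signs)
step 1: m = 2.069500, f(m) = 0.886037 > 0 → root in [0.939000, 2.069500]
step 2: m = 1.504250, f(m) = -0.642611 < 0 → root in [1.504250, 2.069500]
step 3: m = 1.786875, f(m) = 0.134381 > 0 → root in [1.504250, 1.786875]
step 4: m = 1.645563, f(m) = -0.250414 < 0 → root in [1.645563, 1.786875]
Midpoint of [1.645563, 1.786875] = 1.716219

1.716219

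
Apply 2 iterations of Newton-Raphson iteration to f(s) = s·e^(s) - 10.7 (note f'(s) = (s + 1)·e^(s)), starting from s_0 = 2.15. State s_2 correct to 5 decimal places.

1.79236

s_0 = 2.150000: f = 7.757446, f' = 27.042304 → s_1 = 2.150000 - (7.757446)/(27.042304) = 1.863137
s_1 = 1.863137: f = 1.305899, f' = 18.449816 → s_2 = 1.863137 - (1.305899)/(18.449816) = 1.792356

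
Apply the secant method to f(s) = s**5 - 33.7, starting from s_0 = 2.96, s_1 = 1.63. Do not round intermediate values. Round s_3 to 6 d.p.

2.161710

f(s_0) = 193.526278, f(s_1) = -22.193638
s_2 = 1.630000 - (-22.193638)·(1.630000 - 2.960000)/(-22.193638 - (193.526278)) = 1.766833; f(s_2) = -16.482220
s_3 = 1.766833 - (-16.482220)·(1.766833 - 1.630000)/(-16.482220 - (-22.193638)) = 2.161710; f(s_3) = 13.504860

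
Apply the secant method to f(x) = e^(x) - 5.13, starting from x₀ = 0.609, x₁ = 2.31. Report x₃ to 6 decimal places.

1.526683

Secant update: x_(k+1) = x_k − f(x_k)·(x_k − x_(k-1))/(f(x_k) − f(x_(k-1))).
f(x_0) = -3.291408, f(x_1) = 4.944425
x_2 = 2.310000 - (4.944425)·(2.310000 - 0.609000)/(4.944425 - (-3.291408)) = 1.288796; f(x_2) = -1.501585
x_3 = 1.288796 - (-1.501585)·(1.288796 - 2.310000)/(-1.501585 - (4.944425)) = 1.526683; f(x_3) = -0.527115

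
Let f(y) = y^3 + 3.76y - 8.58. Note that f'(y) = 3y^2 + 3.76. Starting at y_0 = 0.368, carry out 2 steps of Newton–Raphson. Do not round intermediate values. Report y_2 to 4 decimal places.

1.5890

Newton update: y ← y − f(y)/f'(y).
y_0 = 0.368000: f = -7.146484, f' = 4.166272 → y_1 = 0.368000 - (-7.146484)/(4.166272) = 2.083319
y_1 = 2.083319: f = 8.295332, f' = 16.780650 → y_2 = 2.083319 - (8.295332)/(16.780650) = 1.588979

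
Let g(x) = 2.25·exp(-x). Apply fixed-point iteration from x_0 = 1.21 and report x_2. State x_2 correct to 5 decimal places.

1.15026

x_1 = g(1.210000) = 0.670944
x_2 = g(0.670944) = 1.150258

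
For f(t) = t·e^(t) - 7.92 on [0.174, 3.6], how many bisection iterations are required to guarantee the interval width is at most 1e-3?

Initial width b − a = 3.6 − 0.174 = 3.426000.
After n steps the width is (b−a)/2^n; need (b−a)/2^n ≤ 1e-3.
So n ≥ log₂(3.426000/1e-3) = log₂(3426.0000) ≈ 11.7423.
Hence n = 12.

12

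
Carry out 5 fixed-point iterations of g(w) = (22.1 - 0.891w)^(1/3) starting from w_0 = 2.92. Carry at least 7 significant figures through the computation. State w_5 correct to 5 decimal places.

w_1 = g(2.920000) = 2.691527
w_2 = g(2.691527) = 2.700862
w_3 = g(2.700862) = 2.700482
w_4 = g(2.700482) = 2.700497
w_5 = g(2.700497) = 2.700496

2.70050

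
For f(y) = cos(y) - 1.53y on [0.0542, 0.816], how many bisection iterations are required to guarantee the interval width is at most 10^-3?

10

Initial width b − a = 0.816 − 0.0542 = 0.761800.
After n steps the width is (b−a)/2^n; need (b−a)/2^n ≤ 10^-3.
So n ≥ log₂(0.761800/10^-3) = log₂(761.8000) ≈ 9.5733.
Hence n = 10.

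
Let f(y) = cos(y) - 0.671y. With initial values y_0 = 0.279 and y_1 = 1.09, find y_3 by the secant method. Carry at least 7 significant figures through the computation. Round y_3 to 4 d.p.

f(y_0) = 0.774122, f(y_1) = -0.268905
y_2 = 1.090000 - (-0.268905)·(1.090000 - 0.279000)/(-0.268905 - (0.774122)) = 0.880915; f(y_2) = 0.045352
y_3 = 0.880915 - (0.045352)·(0.880915 - 1.090000)/(0.045352 - (-0.268905)) = 0.911089; f(y_3) = 0.001545

0.9111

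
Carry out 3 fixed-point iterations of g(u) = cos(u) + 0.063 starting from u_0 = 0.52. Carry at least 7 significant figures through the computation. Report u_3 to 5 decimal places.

u_1 = g(0.520000) = 0.930819
u_2 = g(0.930819) = 0.660177
u_3 = g(0.660177) = 0.852884

0.85288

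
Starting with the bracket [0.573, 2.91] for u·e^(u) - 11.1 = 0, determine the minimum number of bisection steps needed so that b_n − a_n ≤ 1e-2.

Initial width b − a = 2.91 − 0.573 = 2.337000.
After n steps the width is (b−a)/2^n; need (b−a)/2^n ≤ 1e-2.
So n ≥ log₂(2.337000/1e-2) = log₂(233.7000) ≈ 7.8685.
Hence n = 8.

8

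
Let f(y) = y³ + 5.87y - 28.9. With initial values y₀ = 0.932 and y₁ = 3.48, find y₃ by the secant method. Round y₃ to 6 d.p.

f(y_0) = -22.619602, f(y_1) = 33.671792
y_2 = 3.480000 - (33.671792)·(3.480000 - 0.932000)/(33.671792 - (-22.619602)) = 1.955864; f(y_2) = -9.937104
y_3 = 1.955864 - (-9.937104)·(1.955864 - 3.480000)/(-9.937104 - (33.671792)) = 2.303167; f(y_3) = -3.163077

2.303167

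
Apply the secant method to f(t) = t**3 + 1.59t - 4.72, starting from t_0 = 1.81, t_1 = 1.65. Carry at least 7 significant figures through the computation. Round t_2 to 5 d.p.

1.42347

Secant update: t_(k+1) = t_k − f(t_k)·(t_k − t_(k-1))/(f(t_k) − f(t_(k-1))).
f(t_0) = 4.087641, f(t_1) = 2.395625
t_2 = 1.650000 - (2.395625)·(1.650000 - 1.810000)/(2.395625 - (4.087641)) = 1.423465; f(t_2) = 0.427613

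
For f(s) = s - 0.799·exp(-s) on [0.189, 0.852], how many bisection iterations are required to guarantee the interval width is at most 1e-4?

13

Initial width b − a = 0.852 − 0.189 = 0.663000.
After n steps the width is (b−a)/2^n; need (b−a)/2^n ≤ 1e-4.
So n ≥ log₂(0.663000/1e-4) = log₂(6630.0000) ≈ 12.6948.
Hence n = 13.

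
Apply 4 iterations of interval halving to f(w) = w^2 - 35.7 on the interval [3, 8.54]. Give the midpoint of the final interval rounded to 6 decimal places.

f(3.000000) = -26.700000, f(8.540000) = 37.231600 (opposite signs)
step 1: m = 5.770000, f(m) = -2.407100 < 0 → root in [5.770000, 8.540000]
step 2: m = 7.155000, f(m) = 15.494025 > 0 → root in [5.770000, 7.155000]
step 3: m = 6.462500, f(m) = 6.063906 > 0 → root in [5.770000, 6.462500]
step 4: m = 6.116250, f(m) = 1.708514 > 0 → root in [5.770000, 6.116250]
Midpoint of [5.770000, 6.116250] = 5.943125

5.943125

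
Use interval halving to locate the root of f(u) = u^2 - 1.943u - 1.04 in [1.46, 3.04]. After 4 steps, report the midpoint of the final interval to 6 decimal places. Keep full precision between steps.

2.398125

f(1.460000) = -1.745180, f(3.040000) = 2.294880 (opposite signs)
step 1: m = 2.250000, f(m) = -0.349250 < 0 → root in [2.250000, 3.040000]
step 2: m = 2.645000, f(m) = 0.816790 > 0 → root in [2.250000, 2.645000]
step 3: m = 2.447500, f(m) = 0.194764 > 0 → root in [2.250000, 2.447500]
step 4: m = 2.348750, f(m) = -0.086995 < 0 → root in [2.348750, 2.447500]
Midpoint of [2.348750, 2.447500] = 2.398125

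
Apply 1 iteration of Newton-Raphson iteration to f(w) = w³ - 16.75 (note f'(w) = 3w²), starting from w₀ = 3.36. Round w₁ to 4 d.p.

2.7346

Newton update: w ← w − f(w)/f'(w).
w_0 = 3.360000: f = 21.183056, f' = 33.868800 → w_1 = 3.360000 - (21.183056)/(33.868800) = 2.734555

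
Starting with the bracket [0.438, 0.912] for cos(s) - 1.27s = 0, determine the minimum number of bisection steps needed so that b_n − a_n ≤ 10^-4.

Initial width b − a = 0.912 − 0.438 = 0.474000.
After n steps the width is (b−a)/2^n; need (b−a)/2^n ≤ 10^-4.
So n ≥ log₂(0.474000/10^-4) = log₂(4740.0000) ≈ 12.2107.
Hence n = 13.

13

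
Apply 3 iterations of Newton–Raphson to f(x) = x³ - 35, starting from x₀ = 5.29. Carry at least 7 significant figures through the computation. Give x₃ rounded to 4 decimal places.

f'(x) = 3x²
x_0 = 5.290000: f = 113.035889, f' = 83.952300 → x_1 = 5.290000 - (113.035889)/(83.952300) = 3.943570
x_1 = 3.943570: f = 26.329396, f' = 46.655235 → x_2 = 3.943570 - (26.329396)/(46.655235) = 3.379230
x_2 = 3.379230: f = 3.588104, f' = 34.257596 → x_3 = 3.379230 - (3.588104)/(34.257596) = 3.274492

3.2745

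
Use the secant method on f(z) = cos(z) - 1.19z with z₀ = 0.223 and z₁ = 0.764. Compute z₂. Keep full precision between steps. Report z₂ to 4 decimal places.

0.6512

Secant update: z_(k+1) = z_k − f(z_k)·(z_k − z_(k-1))/(f(z_k) − f(z_(k-1))).
f(z_0) = 0.709868, f(z_1) = -0.187085
z_2 = 0.764000 - (-0.187085)·(0.764000 - 0.223000)/(-0.187085 - (0.709868)) = 0.651159; f(z_2) = 0.020503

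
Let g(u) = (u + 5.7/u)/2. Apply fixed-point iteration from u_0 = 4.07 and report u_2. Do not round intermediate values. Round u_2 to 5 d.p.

2.40958

u_1 = g(4.070000) = 2.735246
u_2 = g(2.735246) = 2.409577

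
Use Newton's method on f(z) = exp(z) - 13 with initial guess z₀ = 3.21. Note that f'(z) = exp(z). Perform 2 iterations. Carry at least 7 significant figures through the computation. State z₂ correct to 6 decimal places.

z_0 = 3.210000: f = 11.779086, f' = 24.779086 → z_1 = 3.210000 - (11.779086)/(24.779086) = 2.734636
z_1 = 2.734636: f = 2.404135, f' = 15.404135 → z_2 = 2.734636 - (2.404135)/(15.404135) = 2.578565

2.578565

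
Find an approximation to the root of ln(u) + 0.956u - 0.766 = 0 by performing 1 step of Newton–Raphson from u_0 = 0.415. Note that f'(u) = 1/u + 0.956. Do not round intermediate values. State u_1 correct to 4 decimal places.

u_0 = 0.415000: f = -1.248737, f' = 3.365639 → u_1 = 0.415000 - (-1.248737)/(3.365639) = 0.786025

0.7860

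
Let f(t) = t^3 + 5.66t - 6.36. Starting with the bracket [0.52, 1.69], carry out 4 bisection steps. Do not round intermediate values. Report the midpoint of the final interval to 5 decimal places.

0.99531

f(0.520000) = -3.276192, f(1.690000) = 8.032209 (opposite signs)
step 1: m = 1.105000, f(m) = 1.243533 > 0 → root in [0.520000, 1.105000]
step 2: m = 0.812500, f(m) = -1.224873 < 0 → root in [0.812500, 1.105000]
step 3: m = 0.958750, f(m) = -0.052191 < 0 → root in [0.958750, 1.105000]
step 4: m = 1.031875, f(m) = 0.579118 > 0 → root in [0.958750, 1.031875]
Midpoint of [0.958750, 1.031875] = 0.995312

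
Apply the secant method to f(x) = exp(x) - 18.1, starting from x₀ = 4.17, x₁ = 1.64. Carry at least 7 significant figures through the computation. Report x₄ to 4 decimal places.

Secant update: x_(k+1) = x_k − f(x_k)·(x_k − x_(k-1))/(f(x_k) − f(x_(k-1))).
f(x_0) = 46.615452, f(x_1) = -12.944830
x_2 = 1.640000 - (-12.944830)·(1.640000 - 4.170000)/(-12.944830 - (46.615452)) = 2.189870; f(x_2) = -9.165947
x_3 = 2.189870 - (-9.165947)·(2.189870 - 1.640000)/(-9.165947 - (-12.944830)) = 3.523619; f(x_3) = 15.806909
x_4 = 3.523619 - (15.806909)·(3.523619 - 2.189870)/(15.806909 - (-9.165947)) = 2.679404; f(x_4) = -3.523590

2.6794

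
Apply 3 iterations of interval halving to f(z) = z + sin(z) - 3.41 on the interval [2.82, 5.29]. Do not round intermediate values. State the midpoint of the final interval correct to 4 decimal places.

f(2.820000) = -0.273922, f(5.290000) = 1.042231 (opposite signs)
step 1: m = 4.055000, f(m) = -0.146590 < 0 → root in [4.055000, 5.290000]
step 2: m = 4.672500, f(m) = 0.263295 > 0 → root in [4.055000, 4.672500]
step 3: m = 4.363750, f(m) = 0.013911 > 0 → root in [4.055000, 4.363750]
Midpoint of [4.055000, 4.363750] = 4.209375

4.2094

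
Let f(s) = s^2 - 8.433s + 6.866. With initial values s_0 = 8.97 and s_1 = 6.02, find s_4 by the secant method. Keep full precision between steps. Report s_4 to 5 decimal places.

Secant update: s_(k+1) = s_k − f(s_k)·(s_k − s_(k-1))/(f(s_k) − f(s_(k-1))).
f(s_0) = 11.682890, f(s_1) = -7.660260
s_2 = 6.020000 - (-7.660260)·(6.020000 - 8.970000)/(-7.660260 - (11.682890)) = 7.188257; f(s_2) = -2.081534
s_3 = 7.188257 - (-2.081534)·(7.188257 - 6.020000)/(-2.081534 - (-7.660260)) = 7.624157; f(s_3) = 0.699252
s_4 = 7.624157 - (0.699252)·(7.624157 - 7.188257)/(0.699252 - (-2.081534)) = 7.514546; f(s_4) = -0.035765

7.51455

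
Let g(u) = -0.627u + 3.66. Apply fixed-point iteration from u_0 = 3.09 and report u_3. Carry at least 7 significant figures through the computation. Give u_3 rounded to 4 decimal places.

u_1 = g(3.090000) = 1.722570
u_2 = g(1.722570) = 2.579949
u_3 = g(2.579949) = 2.042372

2.0424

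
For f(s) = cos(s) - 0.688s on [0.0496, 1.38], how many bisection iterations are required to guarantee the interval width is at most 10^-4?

Initial width b − a = 1.38 − 0.0496 = 1.330400.
After n steps the width is (b−a)/2^n; need (b−a)/2^n ≤ 10^-4.
So n ≥ log₂(1.330400/10^-4) = log₂(13304.0000) ≈ 13.6996.
Hence n = 14.

14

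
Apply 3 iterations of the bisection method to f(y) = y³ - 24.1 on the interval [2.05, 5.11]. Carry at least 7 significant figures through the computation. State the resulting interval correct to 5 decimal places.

f(2.050000) = -15.484875, f(5.110000) = 109.332831 (opposite signs)
step 1: m = 3.580000, f(m) = 21.782712 > 0 → root in [2.050000, 3.580000]
step 2: m = 2.815000, f(m) = -1.793307 < 0 → root in [2.815000, 3.580000]
step 3: m = 3.197500, f(m) = 8.591260 > 0 → root in [2.815000, 3.197500]

[2.81500, 3.19750]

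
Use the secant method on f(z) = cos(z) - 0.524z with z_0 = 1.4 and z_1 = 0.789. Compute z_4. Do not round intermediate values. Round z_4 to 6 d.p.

f(z_0) = -0.563633, f(z_1) = 0.291119
z_2 = 0.789000 - (0.291119)·(0.789000 - 1.400000)/(0.291119 - (-0.563633)) = 0.997100; f(z_2) = 0.020260
z_3 = 0.997100 - (0.020260)·(0.997100 - 0.789000)/(0.020260 - (0.291119)) = 1.012666; f(z_3) = -0.001035
z_4 = 1.012666 - (-0.001035)·(1.012666 - 0.997100)/(-0.001035 - (0.020260)) = 1.011909; f(z_4) = 0.000003

1.011909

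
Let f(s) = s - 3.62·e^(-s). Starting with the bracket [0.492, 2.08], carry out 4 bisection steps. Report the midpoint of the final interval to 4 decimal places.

1.1371

f(0.492000) = -1.721277, f(2.080000) = 1.627753 (opposite signs)
step 1: m = 1.286000, f(m) = 0.285526 > 0 → root in [0.492000, 1.286000]
step 2: m = 0.889000, f(m) = -0.599061 < 0 → root in [0.889000, 1.286000]
step 3: m = 1.087500, f(m) = -0.132650 < 0 → root in [1.087500, 1.286000]
step 4: m = 1.186750, f(m) = 0.081884 > 0 → root in [1.087500, 1.186750]
Midpoint of [1.087500, 1.186750] = 1.137125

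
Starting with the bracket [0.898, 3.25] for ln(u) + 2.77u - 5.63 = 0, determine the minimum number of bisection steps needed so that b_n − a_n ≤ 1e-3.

Initial width b − a = 3.25 − 0.898 = 2.352000.
After n steps the width is (b−a)/2^n; need (b−a)/2^n ≤ 1e-3.
So n ≥ log₂(2.352000/1e-3) = log₂(2352.0000) ≈ 11.1997.
Hence n = 12.

12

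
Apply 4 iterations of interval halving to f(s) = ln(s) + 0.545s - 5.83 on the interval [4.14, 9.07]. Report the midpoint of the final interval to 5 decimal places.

7.06719

f(4.140000) = -2.153004, f(9.070000) = 1.318122 (opposite signs)
step 1: m = 6.605000, f(m) = -0.342448 < 0 → root in [6.605000, 9.070000]
step 2: m = 7.837500, f(m) = 0.500357 > 0 → root in [6.605000, 7.837500]
step 3: m = 7.221250, f(m) = 0.082609 > 0 → root in [6.605000, 7.221250]
step 4: m = 6.913125, f(m) = -0.128925 < 0 → root in [6.913125, 7.221250]
Midpoint of [6.913125, 7.221250] = 7.067188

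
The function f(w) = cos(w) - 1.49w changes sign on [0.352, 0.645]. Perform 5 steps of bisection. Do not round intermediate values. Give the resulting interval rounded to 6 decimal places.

[0.562594, 0.571750]

f(0.352000) = 0.414205, f(0.645000) = -0.161950 (opposite signs)
step 1: m = 0.498500, f(m) = 0.135536 > 0 → root in [0.498500, 0.645000]
step 2: m = 0.571750, f(m) = -0.010952 < 0 → root in [0.498500, 0.571750]
step 3: m = 0.535125, f(m) = 0.062869 > 0 → root in [0.535125, 0.571750]
step 4: m = 0.553438, f(m) = 0.026101 > 0 → root in [0.553438, 0.571750]
step 5: m = 0.562594, f(m) = 0.007610 > 0 → root in [0.562594, 0.571750]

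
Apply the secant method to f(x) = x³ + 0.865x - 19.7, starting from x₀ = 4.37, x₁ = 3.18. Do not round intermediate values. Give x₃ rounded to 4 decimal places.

f(x_0) = 67.533503, f(x_1) = 15.208132
x_2 = 3.180000 - (15.208132)·(3.180000 - 4.370000)/(15.208132 - (67.533503)) = 2.834132; f(x_2) = 5.516132
x_3 = 2.834132 - (5.516132)·(2.834132 - 3.180000)/(5.516132 - (15.208132)) = 2.637284; f(x_3) = 0.924255

2.6373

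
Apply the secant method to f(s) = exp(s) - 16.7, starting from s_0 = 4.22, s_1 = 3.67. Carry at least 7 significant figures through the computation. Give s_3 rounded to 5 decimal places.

f(s_0) = 51.333484, f(s_1) = 22.551906
s_2 = 3.670000 - (22.551906)·(3.670000 - 4.220000)/(22.551906 - (51.333484)) = 3.239046; f(s_2) = 8.809364
s_3 = 3.239046 - (8.809364)·(3.239046 - 3.670000)/(8.809364 - (22.551906)) = 2.962791; f(s_3) = 2.651916

2.96279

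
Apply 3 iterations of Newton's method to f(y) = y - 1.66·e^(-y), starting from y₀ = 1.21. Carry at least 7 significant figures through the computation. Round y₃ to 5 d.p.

0.76921

f'(y) = 1 + 1.66·e^(-y)
y_0 = 1.210000: f = 0.714993, f' = 1.495007 → y_1 = 1.210000 - (0.714993)/(1.495007) = 0.731747
y_1 = 0.731747: f = -0.066826, f' = 1.798573 → y_2 = 0.731747 - (-0.066826)/(1.798573) = 0.768902
y_2 = 0.768902: f = -0.000544, f' = 1.769446 → y_3 = 0.768902 - (-0.000544)/(1.769446) = 0.769209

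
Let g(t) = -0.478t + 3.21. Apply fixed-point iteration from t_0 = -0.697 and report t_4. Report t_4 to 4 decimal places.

t_1 = g(-0.697000) = 3.543166
t_2 = g(3.543166) = 1.516367
t_3 = g(1.516367) = 2.485177
t_4 = g(2.485177) = 2.022086

2.0221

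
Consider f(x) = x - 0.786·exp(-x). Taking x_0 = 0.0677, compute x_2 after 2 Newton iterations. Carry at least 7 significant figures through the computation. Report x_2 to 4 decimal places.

f'(x) = 1 + 0.786·exp(-x)
x_0 = 0.067700: f = -0.666849, f' = 1.734549 → x_1 = 0.067700 - (-0.666849)/(1.734549) = 0.452151
x_1 = 0.452151: f = -0.047948, f' = 1.500099 → x_2 = 0.452151 - (-0.047948)/(1.500099) = 0.484114

0.4841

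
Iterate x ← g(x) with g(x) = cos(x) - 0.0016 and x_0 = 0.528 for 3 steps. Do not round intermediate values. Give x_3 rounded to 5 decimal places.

x_1 = g(0.528000) = 0.862216
x_2 = g(0.862216) = 0.649156
x_3 = g(0.649156) = 0.794994

0.79499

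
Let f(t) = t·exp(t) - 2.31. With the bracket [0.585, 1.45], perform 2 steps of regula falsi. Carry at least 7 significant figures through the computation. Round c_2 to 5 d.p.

0.87727

f(0.585000) = -1.259930, f(1.450000) = 3.871516
step 1: c = 0.797385, f(c) = -0.540024 < 0 → new bracket [0.797385, 1.450000]
step 2: c = 0.877272, f(c) = -0.200746 < 0 → new bracket [0.877272, 1.450000]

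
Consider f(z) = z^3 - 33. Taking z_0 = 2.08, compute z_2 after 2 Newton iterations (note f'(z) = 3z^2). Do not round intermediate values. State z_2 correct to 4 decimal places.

z_0 = 2.080000: f = -24.001088, f' = 12.979200 → z_1 = 2.080000 - (-24.001088)/(12.979200) = 3.929196
z_1 = 3.929196: f = 27.661223, f' = 46.315750 → z_2 = 3.929196 - (27.661223)/(46.315750) = 3.331965

3.3320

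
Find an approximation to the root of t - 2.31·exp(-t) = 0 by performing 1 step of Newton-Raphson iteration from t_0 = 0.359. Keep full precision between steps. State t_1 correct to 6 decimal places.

f'(t) = 1 + 2.31·exp(-t)
t_0 = 0.359000: f = -1.254245, f' = 2.613245 → t_1 = 0.359000 - (-1.254245)/(2.613245) = 0.838957

0.838957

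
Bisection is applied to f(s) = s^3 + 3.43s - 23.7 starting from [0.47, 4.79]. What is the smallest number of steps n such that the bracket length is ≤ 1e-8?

Initial width b − a = 4.79 − 0.47 = 4.320000.
After n steps the width is (b−a)/2^n; need (b−a)/2^n ≤ 1e-8.
So n ≥ log₂(4.320000/1e-8) = log₂(432000000.0000) ≈ 28.6865.
Hence n = 29.

29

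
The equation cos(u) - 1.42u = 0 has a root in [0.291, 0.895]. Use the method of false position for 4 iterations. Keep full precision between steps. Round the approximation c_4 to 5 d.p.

f(0.291000) = 0.544737, f(0.895000) = -0.645381
step 1: c = 0.567461, f(c) = 0.037474 > 0 → new bracket [0.567461, 0.895000]
step 2: c = 0.585436, f(c) = 0.002153 > 0 → new bracket [0.585436, 0.895000]
step 3: c = 0.586465, f(c) = 0.000122 > 0 → new bracket [0.586465, 0.895000]
step 4: c = 0.586523, f(c) = 0.000007 > 0 → new bracket [0.586523, 0.895000]

0.58652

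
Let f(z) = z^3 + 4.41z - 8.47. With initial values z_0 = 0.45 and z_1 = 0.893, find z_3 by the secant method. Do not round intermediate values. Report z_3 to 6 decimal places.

1.317650

Secant update: z_(k+1) = z_k − f(z_k)·(z_k − z_(k-1))/(f(z_k) − f(z_(k-1))).
f(z_0) = -6.394375, f(z_1) = -3.819748
z_2 = 0.893000 - (-3.819748)·(0.893000 - 0.450000)/(-3.819748 - (-6.394375)) = 1.550240; f(z_2) = 2.092166
z_3 = 1.550240 - (2.092166)·(1.550240 - 0.893000)/(2.092166 - (-3.819748)) = 1.317650; f(z_3) = -0.371461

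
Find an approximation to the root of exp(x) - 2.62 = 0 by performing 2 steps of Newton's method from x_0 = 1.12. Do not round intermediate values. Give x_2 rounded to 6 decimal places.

f'(x) = exp(x)
x_0 = 1.120000: f = 0.444854, f' = 3.064854 → x_1 = 1.120000 - (0.444854)/(3.064854) = 0.974853
x_1 = 0.974853: f = 0.030778, f' = 2.650778 → x_2 = 0.974853 - (0.030778)/(2.650778) = 0.963242

0.963242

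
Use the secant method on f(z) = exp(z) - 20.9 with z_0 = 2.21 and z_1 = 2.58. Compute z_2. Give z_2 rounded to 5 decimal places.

3.27830

Secant update: z_(k+1) = z_k − f(z_k)·(z_k − z_(k-1))/(f(z_k) − f(z_(k-1))).
f(z_0) = -11.784284, f(z_1) = -7.702862
z_2 = 2.580000 - (-7.702862)·(2.580000 - 2.210000)/(-7.702862 - (-11.784284)) = 3.278301; f(z_2) = 5.630646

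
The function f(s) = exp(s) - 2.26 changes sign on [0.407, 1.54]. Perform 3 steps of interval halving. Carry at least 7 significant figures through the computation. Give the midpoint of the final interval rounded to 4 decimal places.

0.7611

f(0.407000) = -0.757696, f(1.540000) = 2.404590 (opposite signs)
step 1: m = 0.973500, f(m) = 0.387193 > 0 → root in [0.407000, 0.973500]
step 2: m = 0.690250, f(m) = -0.265786 < 0 → root in [0.690250, 0.973500]
step 3: m = 0.831875, f(m) = 0.037623 > 0 → root in [0.690250, 0.831875]
Midpoint of [0.690250, 0.831875] = 0.761062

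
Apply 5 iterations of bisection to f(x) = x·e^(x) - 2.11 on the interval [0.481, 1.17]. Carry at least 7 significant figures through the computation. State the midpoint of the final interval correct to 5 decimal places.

f(0.481000) = -1.331890, f(1.170000) = 1.659731 (opposite signs)
step 1: m = 0.825500, f(m) = -0.225365 < 0 → root in [0.825500, 1.170000]
step 2: m = 0.997750, f(m) = 0.596070 > 0 → root in [0.825500, 0.997750]
step 3: m = 0.911625, f(m) = 0.158454 > 0 → root in [0.825500, 0.911625]
step 4: m = 0.868562, f(m) = -0.039797 < 0 → root in [0.868562, 0.911625]
step 5: m = 0.890094, f(m) = 0.057697 > 0 → root in [0.868562, 0.890094]
Midpoint of [0.868562, 0.890094] = 0.879328

0.87933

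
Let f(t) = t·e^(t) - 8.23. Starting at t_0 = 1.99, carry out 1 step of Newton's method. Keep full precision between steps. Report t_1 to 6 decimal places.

f'(t) = (t + 1)·e^(t)
t_0 = 1.990000: f = 6.327912, f' = 21.873446 → t_1 = 1.990000 - (6.327912)/(21.873446) = 1.700703

1.700703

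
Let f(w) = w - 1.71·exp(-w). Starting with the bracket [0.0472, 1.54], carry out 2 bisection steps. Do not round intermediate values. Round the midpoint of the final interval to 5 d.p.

0.60700

f(0.047200) = -1.583963, f(1.540000) = 1.173408 (opposite signs)
step 1: m = 0.793600, f(m) = 0.020314 > 0 → root in [0.047200, 0.793600]
step 2: m = 0.420400, f(m) = -0.702701 < 0 → root in [0.420400, 0.793600]
Midpoint of [0.420400, 0.793600] = 0.607000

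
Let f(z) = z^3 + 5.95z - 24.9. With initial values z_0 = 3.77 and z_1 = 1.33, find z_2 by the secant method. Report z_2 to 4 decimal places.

f(z_0) = 51.114133, f(z_1) = -14.633863
z_2 = 1.330000 - (-14.633863)·(1.330000 - 3.770000)/(-14.633863 - (51.114133)) = 1.873083; f(z_2) = -7.183555

1.8731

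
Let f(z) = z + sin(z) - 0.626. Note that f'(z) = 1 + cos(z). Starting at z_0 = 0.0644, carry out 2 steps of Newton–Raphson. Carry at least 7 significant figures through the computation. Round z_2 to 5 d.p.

0.31561

z_0 = 0.064400: f = -0.497245, f' = 1.997927 → z_1 = 0.064400 - (-0.497245)/(1.997927) = 0.313280
z_1 = 0.313280: f = -0.004539, f' = 1.951328 → z_2 = 0.313280 - (-0.004539)/(1.951328) = 0.315606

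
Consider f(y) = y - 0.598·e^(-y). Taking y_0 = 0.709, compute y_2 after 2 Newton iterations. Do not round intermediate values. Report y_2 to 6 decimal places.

f'(y) = 1 + 0.598·e^(-y)
y_0 = 0.709000: f = 0.414703, f' = 1.294297 → y_1 = 0.709000 - (0.414703)/(1.294297) = 0.388592
y_1 = 0.388592: f = -0.016858, f' = 1.405450 → y_2 = 0.388592 - (-0.016858)/(1.405450) = 0.400587

0.400587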